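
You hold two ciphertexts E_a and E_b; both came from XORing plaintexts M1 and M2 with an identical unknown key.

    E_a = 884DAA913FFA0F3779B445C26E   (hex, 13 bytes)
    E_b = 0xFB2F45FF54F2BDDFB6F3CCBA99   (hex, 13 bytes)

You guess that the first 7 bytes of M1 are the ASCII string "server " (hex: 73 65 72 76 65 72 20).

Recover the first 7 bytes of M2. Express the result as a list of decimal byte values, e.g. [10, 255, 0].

[0, 7, 157, 24, 14, 122, 146]

First, E_a ⊕ E_b = (M1 ⊕ K) ⊕ (M2 ⊕ K) = M1 ⊕ M2, so the key drops out. Then M2 = (M1 ⊕ M2) ⊕ M1 over the first 7 bytes.
byte 0: (88 ⊕ fb) ⊕ 73 = 73 ⊕ 73 = 00
byte 1: (4d ⊕ 2f) ⊕ 65 = 62 ⊕ 65 = 07
byte 2: (aa ⊕ 45) ⊕ 72 = ef ⊕ 72 = 9d
byte 3: (91 ⊕ ff) ⊕ 76 = 6e ⊕ 76 = 18
byte 4: (3f ⊕ 54) ⊕ 65 = 6b ⊕ 65 = 0e
byte 5: (fa ⊕ f2) ⊕ 72 = 08 ⊕ 72 = 7a
byte 6: (0f ⊕ bd) ⊕ 20 = b2 ⊕ 20 = 92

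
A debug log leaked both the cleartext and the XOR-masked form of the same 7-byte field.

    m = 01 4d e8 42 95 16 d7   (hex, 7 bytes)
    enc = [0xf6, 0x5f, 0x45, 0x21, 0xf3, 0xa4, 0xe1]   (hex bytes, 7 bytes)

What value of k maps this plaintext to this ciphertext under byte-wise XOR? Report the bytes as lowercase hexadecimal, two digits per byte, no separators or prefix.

f712ad6366b236

Since enc = m ⊕ k, XORing both sides with m gives k = m ⊕ enc.
  1 ^ 246 = 247
 77 ^  95 =  18
232 ^  69 = 173
 66 ^  33 =  99
149 ^ 243 = 102
 22 ^ 164 = 178
215 ^ 225 =  54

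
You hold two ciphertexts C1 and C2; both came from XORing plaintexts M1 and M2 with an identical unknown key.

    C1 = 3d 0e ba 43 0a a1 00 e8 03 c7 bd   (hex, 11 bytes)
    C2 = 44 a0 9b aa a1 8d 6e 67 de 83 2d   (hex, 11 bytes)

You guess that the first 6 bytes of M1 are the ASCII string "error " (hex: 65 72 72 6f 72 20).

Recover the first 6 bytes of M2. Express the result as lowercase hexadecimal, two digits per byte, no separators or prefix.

First, C1 ⊕ C2 = (M1 ⊕ K) ⊕ (M2 ⊕ K) = M1 ⊕ M2, so the key drops out. Then M2 = (M1 ⊕ M2) ⊕ M1 over the first 6 bytes.
byte 0: (3d xor 44) xor 65 = 79 xor 65 = 1c
byte 1: (0e xor a0) xor 72 = ae xor 72 = dc
byte 2: (ba xor 9b) xor 72 = 21 xor 72 = 53
byte 3: (43 xor aa) xor 6f = e9 xor 6f = 86
byte 4: (0a xor a1) xor 72 = ab xor 72 = d9
byte 5: (a1 xor 8d) xor 20 = 2c xor 20 = 0c

1cdc5386d90c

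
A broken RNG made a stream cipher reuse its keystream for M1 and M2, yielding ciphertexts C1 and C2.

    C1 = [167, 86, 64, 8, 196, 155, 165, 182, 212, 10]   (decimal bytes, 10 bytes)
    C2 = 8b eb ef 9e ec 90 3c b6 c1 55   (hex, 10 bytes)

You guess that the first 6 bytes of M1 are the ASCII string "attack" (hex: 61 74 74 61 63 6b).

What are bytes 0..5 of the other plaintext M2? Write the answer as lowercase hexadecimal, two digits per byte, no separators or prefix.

4dc9dbf74b60

First, C1 ⊕ C2 = (M1 ⊕ K) ⊕ (M2 ⊕ K) = M1 ⊕ M2, so the key drops out. Then M2 = (M1 ⊕ M2) ⊕ M1 over the first 6 bytes.
byte 0: (a7 XOR 8b) XOR 61 = 2c XOR 61 = 4d
byte 1: (56 XOR eb) XOR 74 = bd XOR 74 = c9
byte 2: (40 XOR ef) XOR 74 = af XOR 74 = db
byte 3: (08 XOR 9e) XOR 61 = 96 XOR 61 = f7
byte 4: (c4 XOR ec) XOR 63 = 28 XOR 63 = 4b
byte 5: (9b XOR 90) XOR 6b = 0b XOR 6b = 60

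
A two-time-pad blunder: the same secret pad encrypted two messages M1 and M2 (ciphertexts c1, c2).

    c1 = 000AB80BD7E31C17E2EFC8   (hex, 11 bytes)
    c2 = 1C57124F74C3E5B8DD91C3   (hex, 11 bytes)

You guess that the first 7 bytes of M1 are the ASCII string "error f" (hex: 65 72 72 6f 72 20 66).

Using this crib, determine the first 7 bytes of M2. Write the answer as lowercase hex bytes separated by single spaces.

First, c1 ⊕ c2 = (M1 ⊕ K) ⊕ (M2 ⊕ K) = M1 ⊕ M2, so the key drops out. Then M2 = (M1 ⊕ M2) ⊕ M1 over the first 7 bytes.
byte 0: (00 ⊕ 1c) ⊕ 65 = 1c ⊕ 65 = 79
byte 1: (0a ⊕ 57) ⊕ 72 = 5d ⊕ 72 = 2f
byte 2: (b8 ⊕ 12) ⊕ 72 = aa ⊕ 72 = d8
byte 3: (0b ⊕ 4f) ⊕ 6f = 44 ⊕ 6f = 2b
byte 4: (d7 ⊕ 74) ⊕ 72 = a3 ⊕ 72 = d1
byte 5: (e3 ⊕ c3) ⊕ 20 = 20 ⊕ 20 = 00
byte 6: (1c ⊕ e5) ⊕ 66 = f9 ⊕ 66 = 9f

79 2f d8 2b d1 00 9f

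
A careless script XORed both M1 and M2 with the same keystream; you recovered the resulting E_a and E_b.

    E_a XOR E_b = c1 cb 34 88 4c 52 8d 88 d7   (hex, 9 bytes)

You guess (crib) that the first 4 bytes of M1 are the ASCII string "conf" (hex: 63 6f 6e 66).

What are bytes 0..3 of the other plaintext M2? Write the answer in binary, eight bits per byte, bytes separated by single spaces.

Since E_a ⊕ E_b = M1 ⊕ M2, XORing with the guessed M1 bytes yields the corresponding M2 bytes: M2 = (E_a ⊕ E_b) ⊕ M1.
11000001 XOR 01100011 = 10100010
11001011 XOR 01101111 = 10100100
00110100 XOR 01101110 = 01011010
10001000 XOR 01100110 = 11101110

10100010 10100100 01011010 11101110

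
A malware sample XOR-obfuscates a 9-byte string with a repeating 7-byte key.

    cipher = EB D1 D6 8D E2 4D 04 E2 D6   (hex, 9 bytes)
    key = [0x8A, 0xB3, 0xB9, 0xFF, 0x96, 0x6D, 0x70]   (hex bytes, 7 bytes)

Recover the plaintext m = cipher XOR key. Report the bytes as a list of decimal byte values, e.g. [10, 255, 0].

The 7-byte key repeats, so the effective keystream is 8a b3 b9 ff 96 6d 70 8a b3.
byte 0: 11101011 ⊕ 10001010 = 01100001
byte 1: 11010001 ⊕ 10110011 = 01100010
byte 2: 11010110 ⊕ 10111001 = 01101111
byte 3: 10001101 ⊕ 11111111 = 01110010
byte 4: 11100010 ⊕ 10010110 = 01110100
byte 5: 01001101 ⊕ 01101101 = 00100000
byte 6: 00000100 ⊕ 01110000 = 01110100
byte 7: 11100010 ⊕ 10001010 = 01101000
byte 8: 11010110 ⊕ 10110011 = 01100101

[97, 98, 111, 114, 116, 32, 116, 104, 101]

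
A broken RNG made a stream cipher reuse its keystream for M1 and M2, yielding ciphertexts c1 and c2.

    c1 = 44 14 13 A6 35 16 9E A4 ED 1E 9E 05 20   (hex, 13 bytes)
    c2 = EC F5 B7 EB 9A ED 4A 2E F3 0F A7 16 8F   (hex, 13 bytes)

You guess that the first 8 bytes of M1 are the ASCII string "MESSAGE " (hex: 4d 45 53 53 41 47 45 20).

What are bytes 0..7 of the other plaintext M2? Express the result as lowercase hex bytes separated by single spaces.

e5 a4 f7 1e ee bc 91 aa

First, c1 ⊕ c2 = (M1 ⊕ K) ⊕ (M2 ⊕ K) = M1 ⊕ M2, so the key drops out. Then M2 = (M1 ⊕ M2) ⊕ M1 over the first 8 bytes.
byte 0: (44 xor ec) xor 4d = a8 xor 4d = e5
byte 1: (14 xor f5) xor 45 = e1 xor 45 = a4
byte 2: (13 xor b7) xor 53 = a4 xor 53 = f7
byte 3: (a6 xor eb) xor 53 = 4d xor 53 = 1e
byte 4: (35 xor 9a) xor 41 = af xor 41 = ee
byte 5: (16 xor ed) xor 47 = fb xor 47 = bc
byte 6: (9e xor 4a) xor 45 = d4 xor 45 = 91
byte 7: (a4 xor 2e) xor 20 = 8a xor 20 = aa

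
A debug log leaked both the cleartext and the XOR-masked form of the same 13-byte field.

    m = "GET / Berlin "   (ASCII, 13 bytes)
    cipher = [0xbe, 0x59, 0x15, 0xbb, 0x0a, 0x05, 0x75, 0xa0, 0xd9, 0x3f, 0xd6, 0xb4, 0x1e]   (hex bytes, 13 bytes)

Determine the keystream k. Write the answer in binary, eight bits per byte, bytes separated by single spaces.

11111001 00011100 01000001 10011011 00100101 00100101 00110111 11000101 10101011 01010011 10111111 11011010 00111110

Since cipher = m ⊕ k, XORing both sides with m gives k = m ⊕ cipher.
01000111 ^ 10111110 = 11111001
01000101 ^ 01011001 = 00011100
01010100 ^ 00010101 = 01000001
00100000 ^ 10111011 = 10011011
00101111 ^ 00001010 = 00100101
00100000 ^ 00000101 = 00100101
01000010 ^ 01110101 = 00110111
01100101 ^ 10100000 = 11000101
01110010 ^ 11011001 = 10101011
01101100 ^ 00111111 = 01010011
01101001 ^ 11010110 = 10111111
01101110 ^ 10110100 = 11011010
00100000 ^ 00011110 = 00111110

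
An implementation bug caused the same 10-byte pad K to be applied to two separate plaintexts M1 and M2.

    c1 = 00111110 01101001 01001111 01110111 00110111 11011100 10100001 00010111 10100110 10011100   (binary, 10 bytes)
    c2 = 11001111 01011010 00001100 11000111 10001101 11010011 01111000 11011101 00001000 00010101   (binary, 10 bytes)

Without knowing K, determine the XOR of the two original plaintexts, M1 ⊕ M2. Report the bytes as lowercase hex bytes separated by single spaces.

f1 33 43 b0 ba 0f d9 ca ae 89

c1 ⊕ c2 = (M1 ⊕ K) ⊕ (M2 ⊕ K) = M1 ⊕ M2 — the shared key cancels under XOR.
byte 0: 00111110 ⊕ 11001111 = 11110001
byte 1: 01101001 ⊕ 01011010 = 00110011
byte 2: 01001111 ⊕ 00001100 = 01000011
byte 3: 01110111 ⊕ 11000111 = 10110000
byte 4: 00110111 ⊕ 10001101 = 10111010
byte 5: 11011100 ⊕ 11010011 = 00001111
byte 6: 10100001 ⊕ 01111000 = 11011001
byte 7: 00010111 ⊕ 11011101 = 11001010
byte 8: 10100110 ⊕ 00001000 = 10101110
byte 9: 10011100 ⊕ 00010101 = 10001001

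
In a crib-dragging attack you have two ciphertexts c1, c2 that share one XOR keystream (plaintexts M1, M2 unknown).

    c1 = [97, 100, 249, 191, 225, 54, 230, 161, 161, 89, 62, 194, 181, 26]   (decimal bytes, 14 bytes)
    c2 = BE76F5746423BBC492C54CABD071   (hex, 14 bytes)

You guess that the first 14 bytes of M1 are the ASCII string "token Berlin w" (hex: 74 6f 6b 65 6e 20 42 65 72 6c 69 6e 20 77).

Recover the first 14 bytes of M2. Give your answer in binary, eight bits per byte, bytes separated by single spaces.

First, c1 ⊕ c2 = (M1 ⊕ K) ⊕ (M2 ⊕ K) = M1 ⊕ M2, so the key drops out. Then M2 = (M1 ⊕ M2) ⊕ M1 over the first 14 bytes.
byte 0: (61 XOR be) XOR 74 = df XOR 74 = ab
byte 1: (64 XOR 76) XOR 6f = 12 XOR 6f = 7d
byte 2: (f9 XOR f5) XOR 6b = 0c XOR 6b = 67
byte 3: (bf XOR 74) XOR 65 = cb XOR 65 = ae
byte 4: (e1 XOR 64) XOR 6e = 85 XOR 6e = eb
byte 5: (36 XOR 23) XOR 20 = 15 XOR 20 = 35
byte 6: (e6 XOR bb) XOR 42 = 5d XOR 42 = 1f
byte 7: (a1 XOR c4) XOR 65 = 65 XOR 65 = 00
byte 8: (a1 XOR 92) XOR 72 = 33 XOR 72 = 41
byte 9: (59 XOR c5) XOR 6c = 9c XOR 6c = f0
byte 10: (3e XOR 4c) XOR 69 = 72 XOR 69 = 1b
byte 11: (c2 XOR ab) XOR 6e = 69 XOR 6e = 07
byte 12: (b5 XOR d0) XOR 20 = 65 XOR 20 = 45
byte 13: (1a XOR 71) XOR 77 = 6b XOR 77 = 1c

10101011 01111101 01100111 10101110 11101011 00110101 00011111 00000000 01000001 11110000 00011011 00000111 01000101 00011100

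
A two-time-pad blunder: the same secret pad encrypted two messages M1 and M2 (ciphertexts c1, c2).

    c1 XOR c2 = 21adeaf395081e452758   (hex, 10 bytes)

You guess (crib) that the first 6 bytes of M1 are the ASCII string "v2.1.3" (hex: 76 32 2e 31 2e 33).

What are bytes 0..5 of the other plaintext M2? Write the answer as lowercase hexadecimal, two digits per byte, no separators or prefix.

579fc4c2bb3b

Since c1 ⊕ c2 = M1 ⊕ M2, XORing with the guessed M1 bytes yields the corresponding M2 bytes: M2 = (c1 ⊕ c2) ⊕ M1.
21 ⊕ 76 = 57
ad ⊕ 32 = 9f
ea ⊕ 2e = c4
f3 ⊕ 31 = c2
95 ⊕ 2e = bb
08 ⊕ 33 = 3b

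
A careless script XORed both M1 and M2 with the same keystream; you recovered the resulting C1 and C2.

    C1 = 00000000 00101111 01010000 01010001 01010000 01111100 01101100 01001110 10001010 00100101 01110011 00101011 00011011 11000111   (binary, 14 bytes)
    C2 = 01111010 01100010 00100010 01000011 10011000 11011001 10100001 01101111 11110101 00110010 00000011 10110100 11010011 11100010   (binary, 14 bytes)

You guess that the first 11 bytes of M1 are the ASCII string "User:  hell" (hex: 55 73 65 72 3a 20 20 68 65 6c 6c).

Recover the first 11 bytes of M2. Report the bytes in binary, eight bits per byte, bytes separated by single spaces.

First, C1 ⊕ C2 = (M1 ⊕ K) ⊕ (M2 ⊕ K) = M1 ⊕ M2, so the key drops out. Then M2 = (M1 ⊕ M2) ⊕ M1 over the first 11 bytes.
byte 0: (00 XOR 7a) XOR 55 = 7a XOR 55 = 2f
byte 1: (2f XOR 62) XOR 73 = 4d XOR 73 = 3e
byte 2: (50 XOR 22) XOR 65 = 72 XOR 65 = 17
byte 3: (51 XOR 43) XOR 72 = 12 XOR 72 = 60
byte 4: (50 XOR 98) XOR 3a = c8 XOR 3a = f2
byte 5: (7c XOR d9) XOR 20 = a5 XOR 20 = 85
byte 6: (6c XOR a1) XOR 20 = cd XOR 20 = ed
byte 7: (4e XOR 6f) XOR 68 = 21 XOR 68 = 49
byte 8: (8a XOR f5) XOR 65 = 7f XOR 65 = 1a
byte 9: (25 XOR 32) XOR 6c = 17 XOR 6c = 7b
byte 10: (73 XOR 03) XOR 6c = 70 XOR 6c = 1c

00101111 00111110 00010111 01100000 11110010 10000101 11101101 01001001 00011010 01111011 00011100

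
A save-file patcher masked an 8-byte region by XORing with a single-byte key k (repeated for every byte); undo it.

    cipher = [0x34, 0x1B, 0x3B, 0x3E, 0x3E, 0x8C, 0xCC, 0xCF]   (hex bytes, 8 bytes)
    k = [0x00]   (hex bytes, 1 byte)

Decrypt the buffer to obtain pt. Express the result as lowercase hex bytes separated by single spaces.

34 1b 3b 3e 3e 8c cc cf

The 1-byte key repeats, so the effective keystream is 00 00 00 00 00 00 00 00.
byte 0: 34 XOR 00 = 34
byte 1: 1b XOR 00 = 1b
byte 2: 3b XOR 00 = 3b
byte 3: 3e XOR 00 = 3e
byte 4: 3e XOR 00 = 3e
byte 5: 8c XOR 00 = 8c
byte 6: cc XOR 00 = cc
byte 7: cf XOR 00 = cf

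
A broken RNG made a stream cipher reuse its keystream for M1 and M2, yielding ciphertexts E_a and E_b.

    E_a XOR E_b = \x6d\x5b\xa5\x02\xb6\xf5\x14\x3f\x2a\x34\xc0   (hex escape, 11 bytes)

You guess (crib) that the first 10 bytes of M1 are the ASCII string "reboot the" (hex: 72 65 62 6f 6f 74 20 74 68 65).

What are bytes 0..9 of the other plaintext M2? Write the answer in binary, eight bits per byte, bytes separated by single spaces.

00011111 00111110 11000111 01101101 11011001 10000001 00110100 01001011 01000010 01010001

Since E_a ⊕ E_b = M1 ⊕ M2, XORing with the guessed M1 bytes yields the corresponding M2 bytes: M2 = (E_a ⊕ E_b) ⊕ M1.
6d XOR 72 = 1f
5b XOR 65 = 3e
a5 XOR 62 = c7
02 XOR 6f = 6d
b6 XOR 6f = d9
f5 XOR 74 = 81
14 XOR 20 = 34
3f XOR 74 = 4b
2a XOR 68 = 42
34 XOR 65 = 51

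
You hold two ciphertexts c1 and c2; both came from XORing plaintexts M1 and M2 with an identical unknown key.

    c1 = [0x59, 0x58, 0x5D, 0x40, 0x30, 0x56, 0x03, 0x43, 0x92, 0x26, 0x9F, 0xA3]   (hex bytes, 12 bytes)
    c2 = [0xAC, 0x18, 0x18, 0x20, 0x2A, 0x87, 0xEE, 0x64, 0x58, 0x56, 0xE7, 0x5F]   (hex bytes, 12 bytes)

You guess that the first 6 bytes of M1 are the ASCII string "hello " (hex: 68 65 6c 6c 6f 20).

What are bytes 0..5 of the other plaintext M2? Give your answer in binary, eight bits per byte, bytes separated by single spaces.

First, c1 ⊕ c2 = (M1 ⊕ K) ⊕ (M2 ⊕ K) = M1 ⊕ M2, so the key drops out. Then M2 = (M1 ⊕ M2) ⊕ M1 over the first 6 bytes.
byte 0: (59 ⊕ ac) ⊕ 68 = f5 ⊕ 68 = 9d
byte 1: (58 ⊕ 18) ⊕ 65 = 40 ⊕ 65 = 25
byte 2: (5d ⊕ 18) ⊕ 6c = 45 ⊕ 6c = 29
byte 3: (40 ⊕ 20) ⊕ 6c = 60 ⊕ 6c = 0c
byte 4: (30 ⊕ 2a) ⊕ 6f = 1a ⊕ 6f = 75
byte 5: (56 ⊕ 87) ⊕ 20 = d1 ⊕ 20 = f1

10011101 00100101 00101001 00001100 01110101 11110001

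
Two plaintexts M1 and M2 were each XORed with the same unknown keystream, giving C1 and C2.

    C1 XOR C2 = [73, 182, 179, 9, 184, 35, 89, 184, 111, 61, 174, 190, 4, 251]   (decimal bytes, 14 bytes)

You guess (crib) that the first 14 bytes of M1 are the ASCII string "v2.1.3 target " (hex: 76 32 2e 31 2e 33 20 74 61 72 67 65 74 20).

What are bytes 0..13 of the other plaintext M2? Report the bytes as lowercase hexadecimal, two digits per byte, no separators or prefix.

3f849d38961079cc0e4fc9db70db

Since C1 ⊕ C2 = M1 ⊕ M2, XORing with the guessed M1 bytes yields the corresponding M2 bytes: M2 = (C1 ⊕ C2) ⊕ M1.
byte 0: 49 xor 76 = 3f
byte 1: b6 xor 32 = 84
byte 2: b3 xor 2e = 9d
byte 3: 09 xor 31 = 38
byte 4: b8 xor 2e = 96
byte 5: 23 xor 33 = 10
byte 6: 59 xor 20 = 79
byte 7: b8 xor 74 = cc
byte 8: 6f xor 61 = 0e
byte 9: 3d xor 72 = 4f
byte 10: ae xor 67 = c9
byte 11: be xor 65 = db
byte 12: 04 xor 74 = 70
byte 13: fb xor 20 = db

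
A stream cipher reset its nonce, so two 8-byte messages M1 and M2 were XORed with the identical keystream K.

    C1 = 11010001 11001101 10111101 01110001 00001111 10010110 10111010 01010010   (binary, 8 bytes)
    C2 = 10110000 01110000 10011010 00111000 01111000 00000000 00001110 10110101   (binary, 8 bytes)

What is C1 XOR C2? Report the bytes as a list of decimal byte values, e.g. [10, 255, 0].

[97, 189, 39, 73, 119, 150, 180, 231]

C1 ⊕ C2 = (M1 ⊕ K) ⊕ (M2 ⊕ K) = M1 ⊕ M2 — the shared key cancels under XOR.
byte 0: 209 ⊕ 176 =  97
byte 1: 205 ⊕ 112 = 189
byte 2: 189 ⊕ 154 =  39
byte 3: 113 ⊕  56 =  73
byte 4:  15 ⊕ 120 = 119
byte 5: 150 ⊕   0 = 150
byte 6: 186 ⊕  14 = 180
byte 7:  82 ⊕ 181 = 231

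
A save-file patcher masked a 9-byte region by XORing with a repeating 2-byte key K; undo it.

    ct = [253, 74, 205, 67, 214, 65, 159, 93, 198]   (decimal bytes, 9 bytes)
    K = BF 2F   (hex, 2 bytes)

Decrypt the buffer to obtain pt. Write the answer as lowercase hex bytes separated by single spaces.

The 2-byte key repeats, so the effective keystream is bf 2f bf 2f bf 2f bf 2f bf.
byte 0: 11111101 ⊕ 10111111 = 01000010
byte 1: 01001010 ⊕ 00101111 = 01100101
byte 2: 11001101 ⊕ 10111111 = 01110010
byte 3: 01000011 ⊕ 00101111 = 01101100
byte 4: 11010110 ⊕ 10111111 = 01101001
byte 5: 01000001 ⊕ 00101111 = 01101110
byte 6: 10011111 ⊕ 10111111 = 00100000
byte 7: 01011101 ⊕ 00101111 = 01110010
byte 8: 11000110 ⊕ 10111111 = 01111001

42 65 72 6c 69 6e 20 72 79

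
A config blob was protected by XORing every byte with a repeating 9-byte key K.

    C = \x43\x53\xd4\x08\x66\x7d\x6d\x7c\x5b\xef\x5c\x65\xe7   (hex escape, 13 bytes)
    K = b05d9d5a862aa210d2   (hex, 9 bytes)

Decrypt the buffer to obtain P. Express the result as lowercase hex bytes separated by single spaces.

The 9-byte key repeats, so the effective keystream is b0 5d 9d 5a 86 2a a2 10 d2 b0 5d 9d 5a.
byte 0: 43 XOR b0 = f3
byte 1: 53 XOR 5d = 0e
byte 2: d4 XOR 9d = 49
byte 3: 08 XOR 5a = 52
byte 4: 66 XOR 86 = e0
byte 5: 7d XOR 2a = 57
byte 6: 6d XOR a2 = cf
byte 7: 7c XOR 10 = 6c
byte 8: 5b XOR d2 = 89
byte 9: ef XOR b0 = 5f
byte 10: 5c XOR 5d = 01
byte 11: 65 XOR 9d = f8
byte 12: e7 XOR 5a = bd

f3 0e 49 52 e0 57 cf 6c 89 5f 01 f8 bd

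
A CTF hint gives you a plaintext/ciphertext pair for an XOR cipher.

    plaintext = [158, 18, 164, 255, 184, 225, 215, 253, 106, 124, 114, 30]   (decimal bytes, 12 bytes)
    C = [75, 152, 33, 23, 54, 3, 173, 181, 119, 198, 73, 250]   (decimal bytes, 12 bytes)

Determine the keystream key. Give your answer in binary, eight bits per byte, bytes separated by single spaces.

11010101 10001010 10000101 11101000 10001110 11100010 01111010 01001000 00011101 10111010 00111011 11100100

Since C = plaintext ⊕ key, XORing both sides with plaintext gives key = plaintext ⊕ C.
byte 0: 158 ^  75 = 213
byte 1:  18 ^ 152 = 138
byte 2: 164 ^  33 = 133
byte 3: 255 ^  23 = 232
byte 4: 184 ^  54 = 142
byte 5: 225 ^   3 = 226
byte 6: 215 ^ 173 = 122
byte 7: 253 ^ 181 =  72
byte 8: 106 ^ 119 =  29
byte 9: 124 ^ 198 = 186
byte 10: 114 ^  73 =  59
byte 11:  30 ^ 250 = 228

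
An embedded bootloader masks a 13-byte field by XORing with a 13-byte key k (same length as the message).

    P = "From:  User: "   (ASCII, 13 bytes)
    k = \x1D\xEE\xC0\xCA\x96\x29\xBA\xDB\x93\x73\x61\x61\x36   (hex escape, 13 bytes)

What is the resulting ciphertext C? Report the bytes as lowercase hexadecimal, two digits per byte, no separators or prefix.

5b9cafa7ac099a8ee016135b16

XOR is its own inverse, so applying the key byte-wise gives the result directly.
byte 0: 46 ⊕ 1d = 5b
byte 1: 72 ⊕ ee = 9c
byte 2: 6f ⊕ c0 = af
byte 3: 6d ⊕ ca = a7
byte 4: 3a ⊕ 96 = ac
byte 5: 20 ⊕ 29 = 09
byte 6: 20 ⊕ ba = 9a
byte 7: 55 ⊕ db = 8e
byte 8: 73 ⊕ 93 = e0
byte 9: 65 ⊕ 73 = 16
byte 10: 72 ⊕ 61 = 13
byte 11: 3a ⊕ 61 = 5b
byte 12: 20 ⊕ 36 = 16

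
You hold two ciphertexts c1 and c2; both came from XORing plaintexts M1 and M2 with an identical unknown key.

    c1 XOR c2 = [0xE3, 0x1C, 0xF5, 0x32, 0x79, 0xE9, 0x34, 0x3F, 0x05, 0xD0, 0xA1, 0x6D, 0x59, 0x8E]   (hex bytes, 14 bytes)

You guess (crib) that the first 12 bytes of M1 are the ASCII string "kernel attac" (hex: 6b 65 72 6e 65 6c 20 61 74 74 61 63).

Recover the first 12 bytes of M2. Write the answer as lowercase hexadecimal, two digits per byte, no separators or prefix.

8879875c1c85145e71a4c00e

Since c1 ⊕ c2 = M1 ⊕ M2, XORing with the guessed M1 bytes yields the corresponding M2 bytes: M2 = (c1 ⊕ c2) ⊕ M1.
e3 xor 6b = 88
1c xor 65 = 79
f5 xor 72 = 87
32 xor 6e = 5c
79 xor 65 = 1c
e9 xor 6c = 85
34 xor 20 = 14
3f xor 61 = 5e
05 xor 74 = 71
d0 xor 74 = a4
a1 xor 61 = c0
6d xor 63 = 0e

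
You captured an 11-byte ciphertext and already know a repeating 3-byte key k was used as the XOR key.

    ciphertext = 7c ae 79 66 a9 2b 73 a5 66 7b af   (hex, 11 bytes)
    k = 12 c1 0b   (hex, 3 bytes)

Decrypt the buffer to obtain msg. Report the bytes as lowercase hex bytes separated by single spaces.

6e 6f 72 74 68 20 61 64 6d 69 6e

The 3-byte key repeats, so the effective keystream is 12 c1 0b 12 c1 0b 12 c1 0b 12 c1.
byte 0: 7c xor 12 = 6e
byte 1: ae xor c1 = 6f
byte 2: 79 xor 0b = 72
byte 3: 66 xor 12 = 74
byte 4: a9 xor c1 = 68
byte 5: 2b xor 0b = 20
byte 6: 73 xor 12 = 61
byte 7: a5 xor c1 = 64
byte 8: 66 xor 0b = 6d
byte 9: 7b xor 12 = 69
byte 10: af xor c1 = 6e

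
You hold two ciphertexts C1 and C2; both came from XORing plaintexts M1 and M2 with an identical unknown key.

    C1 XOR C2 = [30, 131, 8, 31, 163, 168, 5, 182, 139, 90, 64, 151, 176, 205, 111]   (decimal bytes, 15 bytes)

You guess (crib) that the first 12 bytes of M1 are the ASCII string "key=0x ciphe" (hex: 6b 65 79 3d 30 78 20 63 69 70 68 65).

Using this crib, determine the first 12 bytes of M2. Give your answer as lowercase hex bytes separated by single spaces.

75 e6 71 22 93 d0 25 d5 e2 2a 28 f2

Since C1 ⊕ C2 = M1 ⊕ M2, XORing with the guessed M1 bytes yields the corresponding M2 bytes: M2 = (C1 ⊕ C2) ⊕ M1.
byte 0: 00011110 xor 01101011 = 01110101
byte 1: 10000011 xor 01100101 = 11100110
byte 2: 00001000 xor 01111001 = 01110001
byte 3: 00011111 xor 00111101 = 00100010
byte 4: 10100011 xor 00110000 = 10010011
byte 5: 10101000 xor 01111000 = 11010000
byte 6: 00000101 xor 00100000 = 00100101
byte 7: 10110110 xor 01100011 = 11010101
byte 8: 10001011 xor 01101001 = 11100010
byte 9: 01011010 xor 01110000 = 00101010
byte 10: 01000000 xor 01101000 = 00101000
byte 11: 10010111 xor 01100101 = 11110010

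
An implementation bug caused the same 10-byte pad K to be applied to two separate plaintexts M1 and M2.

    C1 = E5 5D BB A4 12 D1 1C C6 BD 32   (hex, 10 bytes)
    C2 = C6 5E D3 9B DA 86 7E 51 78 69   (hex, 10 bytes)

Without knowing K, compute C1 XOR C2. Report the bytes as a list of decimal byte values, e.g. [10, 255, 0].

[35, 3, 104, 63, 200, 87, 98, 151, 197, 91]

C1 ⊕ C2 = (M1 ⊕ K) ⊕ (M2 ⊕ K) = M1 ⊕ M2 — the shared key cancels under XOR.
e5 XOR c6 = 23
5d XOR 5e = 03
bb XOR d3 = 68
a4 XOR 9b = 3f
12 XOR da = c8
d1 XOR 86 = 57
1c XOR 7e = 62
c6 XOR 51 = 97
bd XOR 78 = c5
32 XOR 69 = 5b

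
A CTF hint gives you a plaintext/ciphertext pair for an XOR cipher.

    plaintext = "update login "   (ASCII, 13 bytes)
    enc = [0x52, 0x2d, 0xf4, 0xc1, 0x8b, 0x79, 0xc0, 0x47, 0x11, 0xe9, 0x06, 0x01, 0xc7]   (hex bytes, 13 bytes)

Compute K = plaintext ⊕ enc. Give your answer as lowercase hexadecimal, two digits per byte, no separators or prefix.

Since enc = plaintext ⊕ K, XORing both sides with plaintext gives K = plaintext ⊕ enc.
75 ⊕ 52 = 27
70 ⊕ 2d = 5d
64 ⊕ f4 = 90
61 ⊕ c1 = a0
74 ⊕ 8b = ff
65 ⊕ 79 = 1c
20 ⊕ c0 = e0
6c ⊕ 47 = 2b
6f ⊕ 11 = 7e
67 ⊕ e9 = 8e
69 ⊕ 06 = 6f
6e ⊕ 01 = 6f
20 ⊕ c7 = e7

275d90a0ff1ce02b7e8e6f6fe7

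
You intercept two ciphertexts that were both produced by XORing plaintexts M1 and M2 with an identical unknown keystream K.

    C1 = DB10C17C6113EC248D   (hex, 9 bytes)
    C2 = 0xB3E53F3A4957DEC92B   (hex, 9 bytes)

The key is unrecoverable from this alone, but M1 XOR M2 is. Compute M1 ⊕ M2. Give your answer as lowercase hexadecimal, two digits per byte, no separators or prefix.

C1 ⊕ C2 = (M1 ⊕ K) ⊕ (M2 ⊕ K) = M1 ⊕ M2 — the shared key cancels under XOR.
byte 0: db xor b3 = 68
byte 1: 10 xor e5 = f5
byte 2: c1 xor 3f = fe
byte 3: 7c xor 3a = 46
byte 4: 61 xor 49 = 28
byte 5: 13 xor 57 = 44
byte 6: ec xor de = 32
byte 7: 24 xor c9 = ed
byte 8: 8d xor 2b = a6

68f5fe46284432eda6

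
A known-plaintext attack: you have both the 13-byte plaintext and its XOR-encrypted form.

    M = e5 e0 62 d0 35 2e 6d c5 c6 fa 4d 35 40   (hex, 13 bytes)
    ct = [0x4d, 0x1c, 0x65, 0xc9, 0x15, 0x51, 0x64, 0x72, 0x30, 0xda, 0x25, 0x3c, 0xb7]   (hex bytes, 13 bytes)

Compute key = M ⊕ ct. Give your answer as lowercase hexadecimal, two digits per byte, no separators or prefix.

a8fc0719207f09b7f6206809f7

Since ct = M ⊕ key, XORing both sides with M gives key = M ⊕ ct.
byte 0: 11100101 XOR 01001101 = 10101000
byte 1: 11100000 XOR 00011100 = 11111100
byte 2: 01100010 XOR 01100101 = 00000111
byte 3: 11010000 XOR 11001001 = 00011001
byte 4: 00110101 XOR 00010101 = 00100000
byte 5: 00101110 XOR 01010001 = 01111111
byte 6: 01101101 XOR 01100100 = 00001001
byte 7: 11000101 XOR 01110010 = 10110111
byte 8: 11000110 XOR 00110000 = 11110110
byte 9: 11111010 XOR 11011010 = 00100000
byte 10: 01001101 XOR 00100101 = 01101000
byte 11: 00110101 XOR 00111100 = 00001001
byte 12: 01000000 XOR 10110111 = 11110111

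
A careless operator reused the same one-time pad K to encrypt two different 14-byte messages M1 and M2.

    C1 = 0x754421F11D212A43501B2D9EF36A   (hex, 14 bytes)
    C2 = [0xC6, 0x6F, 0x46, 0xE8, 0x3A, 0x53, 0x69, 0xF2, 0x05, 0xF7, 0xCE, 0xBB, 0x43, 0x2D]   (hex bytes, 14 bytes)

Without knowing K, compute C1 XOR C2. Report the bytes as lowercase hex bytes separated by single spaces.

C1 ⊕ C2 = (M1 ⊕ K) ⊕ (M2 ⊕ K) = M1 ⊕ M2 — the shared key cancels under XOR.
75 xor c6 = b3
44 xor 6f = 2b
21 xor 46 = 67
f1 xor e8 = 19
1d xor 3a = 27
21 xor 53 = 72
2a xor 69 = 43
43 xor f2 = b1
50 xor 05 = 55
1b xor f7 = ec
2d xor ce = e3
9e xor bb = 25
f3 xor 43 = b0
6a xor 2d = 47

b3 2b 67 19 27 72 43 b1 55 ec e3 25 b0 47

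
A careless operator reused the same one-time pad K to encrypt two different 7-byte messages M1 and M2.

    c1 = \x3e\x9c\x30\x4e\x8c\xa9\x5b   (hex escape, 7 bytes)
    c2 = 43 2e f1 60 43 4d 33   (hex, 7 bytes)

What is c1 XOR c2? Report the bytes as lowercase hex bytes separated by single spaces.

c1 ⊕ c2 = (M1 ⊕ K) ⊕ (M2 ⊕ K) = M1 ⊕ M2 — the shared key cancels under XOR.
3e XOR 43 = 7d
9c XOR 2e = b2
30 XOR f1 = c1
4e XOR 60 = 2e
8c XOR 43 = cf
a9 XOR 4d = e4
5b XOR 33 = 68

7d b2 c1 2e cf e4 68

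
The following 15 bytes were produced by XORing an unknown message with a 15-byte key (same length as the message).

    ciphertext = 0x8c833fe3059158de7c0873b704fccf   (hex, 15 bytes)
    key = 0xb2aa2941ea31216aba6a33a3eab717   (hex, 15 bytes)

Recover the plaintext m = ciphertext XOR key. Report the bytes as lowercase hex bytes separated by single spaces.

3e 29 16 a2 ef a0 79 b4 c6 62 40 14 ee 4b d8

byte 0: 8c xor b2 = 3e
byte 1: 83 xor aa = 29
byte 2: 3f xor 29 = 16
byte 3: e3 xor 41 = a2
byte 4: 05 xor ea = ef
byte 5: 91 xor 31 = a0
byte 6: 58 xor 21 = 79
byte 7: de xor 6a = b4
byte 8: 7c xor ba = c6
byte 9: 08 xor 6a = 62
byte 10: 73 xor 33 = 40
byte 11: b7 xor a3 = 14
byte 12: 04 xor ea = ee
byte 13: fc xor b7 = 4b
byte 14: cf xor 17 = d8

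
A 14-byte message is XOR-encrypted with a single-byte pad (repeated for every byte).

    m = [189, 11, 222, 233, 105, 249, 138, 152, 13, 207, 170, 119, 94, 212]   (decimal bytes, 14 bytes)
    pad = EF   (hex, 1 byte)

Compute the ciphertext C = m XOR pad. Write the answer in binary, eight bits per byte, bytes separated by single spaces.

01010010 11100100 00110001 00000110 10000110 00010110 01100101 01110111 11100010 00100000 01000101 10011000 10110001 00111011

The 1-byte key repeats, so the effective keystream is ef ef ef ef ef ef ef ef ef ef ef ef ef ef.
byte 0: bd xor ef = 52
byte 1: 0b xor ef = e4
byte 2: de xor ef = 31
byte 3: e9 xor ef = 06
byte 4: 69 xor ef = 86
byte 5: f9 xor ef = 16
byte 6: 8a xor ef = 65
byte 7: 98 xor ef = 77
byte 8: 0d xor ef = e2
byte 9: cf xor ef = 20
byte 10: aa xor ef = 45
byte 11: 77 xor ef = 98
byte 12: 5e xor ef = b1
byte 13: d4 xor ef = 3b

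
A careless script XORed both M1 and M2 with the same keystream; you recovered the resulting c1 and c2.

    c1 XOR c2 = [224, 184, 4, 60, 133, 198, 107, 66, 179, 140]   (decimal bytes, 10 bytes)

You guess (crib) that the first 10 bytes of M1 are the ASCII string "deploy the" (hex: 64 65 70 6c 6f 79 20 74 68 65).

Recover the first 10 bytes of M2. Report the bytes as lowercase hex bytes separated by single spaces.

Since c1 ⊕ c2 = M1 ⊕ M2, XORing with the guessed M1 bytes yields the corresponding M2 bytes: M2 = (c1 ⊕ c2) ⊕ M1.
byte 0: e0 ^ 64 = 84
byte 1: b8 ^ 65 = dd
byte 2: 04 ^ 70 = 74
byte 3: 3c ^ 6c = 50
byte 4: 85 ^ 6f = ea
byte 5: c6 ^ 79 = bf
byte 6: 6b ^ 20 = 4b
byte 7: 42 ^ 74 = 36
byte 8: b3 ^ 68 = db
byte 9: 8c ^ 65 = e9

84 dd 74 50 ea bf 4b 36 db e9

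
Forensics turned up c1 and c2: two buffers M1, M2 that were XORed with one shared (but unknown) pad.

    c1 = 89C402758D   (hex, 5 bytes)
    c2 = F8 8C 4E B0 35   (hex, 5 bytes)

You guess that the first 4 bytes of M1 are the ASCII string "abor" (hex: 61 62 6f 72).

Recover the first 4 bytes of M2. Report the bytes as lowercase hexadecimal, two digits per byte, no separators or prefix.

102a23b7

First, c1 ⊕ c2 = (M1 ⊕ K) ⊕ (M2 ⊕ K) = M1 ⊕ M2, so the key drops out. Then M2 = (M1 ⊕ M2) ⊕ M1 over the first 4 bytes.
byte 0: (89 ⊕ f8) ⊕ 61 = 71 ⊕ 61 = 10
byte 1: (c4 ⊕ 8c) ⊕ 62 = 48 ⊕ 62 = 2a
byte 2: (02 ⊕ 4e) ⊕ 6f = 4c ⊕ 6f = 23
byte 3: (75 ⊕ b0) ⊕ 72 = c5 ⊕ 72 = b7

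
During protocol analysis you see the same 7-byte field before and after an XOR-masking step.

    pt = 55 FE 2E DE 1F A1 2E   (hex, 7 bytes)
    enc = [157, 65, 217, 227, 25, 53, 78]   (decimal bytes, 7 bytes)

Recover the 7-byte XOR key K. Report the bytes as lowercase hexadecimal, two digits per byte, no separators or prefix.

c8bff73d069460

Since enc = pt ⊕ K, XORing both sides with pt gives K = pt ⊕ enc.
 85 ⊕ 157 = 200
254 ⊕  65 = 191
 46 ⊕ 217 = 247
222 ⊕ 227 =  61
 31 ⊕  25 =   6
161 ⊕  53 = 148
 46 ⊕  78 =  96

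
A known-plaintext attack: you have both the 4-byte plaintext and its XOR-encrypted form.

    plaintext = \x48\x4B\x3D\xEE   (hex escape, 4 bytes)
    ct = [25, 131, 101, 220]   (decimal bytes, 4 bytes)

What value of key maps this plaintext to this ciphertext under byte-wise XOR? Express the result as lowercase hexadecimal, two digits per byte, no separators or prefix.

Since ct = plaintext ⊕ key, XORing both sides with plaintext gives key = plaintext ⊕ ct.
 72 ^  25 =  81
 75 ^ 131 = 200
 61 ^ 101 =  88
238 ^ 220 =  50

51c85832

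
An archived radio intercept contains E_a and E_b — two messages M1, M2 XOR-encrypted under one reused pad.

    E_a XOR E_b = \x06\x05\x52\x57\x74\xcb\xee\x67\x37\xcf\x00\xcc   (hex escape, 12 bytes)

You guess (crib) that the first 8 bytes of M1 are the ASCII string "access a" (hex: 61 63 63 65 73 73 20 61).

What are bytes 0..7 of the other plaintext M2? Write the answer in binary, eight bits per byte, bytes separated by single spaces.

01100111 01100110 00110001 00110010 00000111 10111000 11001110 00000110

Since E_a ⊕ E_b = M1 ⊕ M2, XORing with the guessed M1 bytes yields the corresponding M2 bytes: M2 = (E_a ⊕ E_b) ⊕ M1.
  6 ^  97 = 103
  5 ^  99 = 102
 82 ^  99 =  49
 87 ^ 101 =  50
116 ^ 115 =   7
203 ^ 115 = 184
238 ^  32 = 206
103 ^  97 =   6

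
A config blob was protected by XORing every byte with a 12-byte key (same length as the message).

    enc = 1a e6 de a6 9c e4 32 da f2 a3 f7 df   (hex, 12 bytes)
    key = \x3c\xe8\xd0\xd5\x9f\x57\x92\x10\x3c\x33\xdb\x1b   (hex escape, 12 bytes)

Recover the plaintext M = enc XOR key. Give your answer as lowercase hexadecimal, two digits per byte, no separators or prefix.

byte 0: 1a XOR 3c = 26
byte 1: e6 XOR e8 = 0e
byte 2: de XOR d0 = 0e
byte 3: a6 XOR d5 = 73
byte 4: 9c XOR 9f = 03
byte 5: e4 XOR 57 = b3
byte 6: 32 XOR 92 = a0
byte 7: da XOR 10 = ca
byte 8: f2 XOR 3c = ce
byte 9: a3 XOR 33 = 90
byte 10: f7 XOR db = 2c
byte 11: df XOR 1b = c4

260e0e7303b3a0cace902cc4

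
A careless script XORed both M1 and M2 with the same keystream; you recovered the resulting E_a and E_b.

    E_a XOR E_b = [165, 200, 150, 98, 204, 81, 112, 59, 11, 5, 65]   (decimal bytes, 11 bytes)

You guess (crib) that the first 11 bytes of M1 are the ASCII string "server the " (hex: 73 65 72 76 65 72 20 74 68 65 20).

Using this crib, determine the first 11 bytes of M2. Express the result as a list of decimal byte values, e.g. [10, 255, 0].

[214, 173, 228, 20, 169, 35, 80, 79, 99, 96, 97]

Since E_a ⊕ E_b = M1 ⊕ M2, XORing with the guessed M1 bytes yields the corresponding M2 bytes: M2 = (E_a ⊕ E_b) ⊕ M1.
a5 XOR 73 = d6
c8 XOR 65 = ad
96 XOR 72 = e4
62 XOR 76 = 14
cc XOR 65 = a9
51 XOR 72 = 23
70 XOR 20 = 50
3b XOR 74 = 4f
0b XOR 68 = 63
05 XOR 65 = 60
41 XOR 20 = 61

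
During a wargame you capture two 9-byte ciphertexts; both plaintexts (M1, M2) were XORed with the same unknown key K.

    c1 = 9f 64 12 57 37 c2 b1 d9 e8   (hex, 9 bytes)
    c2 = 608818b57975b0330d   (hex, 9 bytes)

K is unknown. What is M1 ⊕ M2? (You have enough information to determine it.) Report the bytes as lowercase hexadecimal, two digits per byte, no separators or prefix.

ffec0ae24eb701eae5

c1 ⊕ c2 = (M1 ⊕ K) ⊕ (M2 ⊕ K) = M1 ⊕ M2 — the shared key cancels under XOR.
9f ^ 60 = ff
64 ^ 88 = ec
12 ^ 18 = 0a
57 ^ b5 = e2
37 ^ 79 = 4e
c2 ^ 75 = b7
b1 ^ b0 = 01
d9 ^ 33 = ea
e8 ^ 0d = e5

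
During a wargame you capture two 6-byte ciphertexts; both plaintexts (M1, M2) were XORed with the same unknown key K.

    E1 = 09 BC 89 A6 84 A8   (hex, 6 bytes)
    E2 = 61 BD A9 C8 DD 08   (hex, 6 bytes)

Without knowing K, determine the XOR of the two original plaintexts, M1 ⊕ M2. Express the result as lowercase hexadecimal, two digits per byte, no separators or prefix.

6801206e59a0

E1 ⊕ E2 = (M1 ⊕ K) ⊕ (M2 ⊕ K) = M1 ⊕ M2 — the shared key cancels under XOR.
byte 0: 09 XOR 61 = 68
byte 1: bc XOR bd = 01
byte 2: 89 XOR a9 = 20
byte 3: a6 XOR c8 = 6e
byte 4: 84 XOR dd = 59
byte 5: a8 XOR 08 = a0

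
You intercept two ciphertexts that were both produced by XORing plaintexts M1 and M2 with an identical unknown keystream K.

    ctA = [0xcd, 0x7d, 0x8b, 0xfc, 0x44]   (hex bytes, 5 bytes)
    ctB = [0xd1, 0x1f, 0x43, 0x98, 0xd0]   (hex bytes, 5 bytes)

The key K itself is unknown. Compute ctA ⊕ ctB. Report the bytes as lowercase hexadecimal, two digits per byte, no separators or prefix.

1c62c86494

ctA ⊕ ctB = (M1 ⊕ K) ⊕ (M2 ⊕ K) = M1 ⊕ M2 — the shared key cancels under XOR.
205 ^ 209 =  28
125 ^  31 =  98
139 ^  67 = 200
252 ^ 152 = 100
 68 ^ 208 = 148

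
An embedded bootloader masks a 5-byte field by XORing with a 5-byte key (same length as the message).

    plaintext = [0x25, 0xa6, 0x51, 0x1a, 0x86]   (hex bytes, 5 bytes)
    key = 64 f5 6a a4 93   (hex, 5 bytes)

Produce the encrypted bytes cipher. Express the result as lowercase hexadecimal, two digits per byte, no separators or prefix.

41533bbe15

byte 0: 25 ^ 64 = 41
byte 1: a6 ^ f5 = 53
byte 2: 51 ^ 6a = 3b
byte 3: 1a ^ a4 = be
byte 4: 86 ^ 93 = 15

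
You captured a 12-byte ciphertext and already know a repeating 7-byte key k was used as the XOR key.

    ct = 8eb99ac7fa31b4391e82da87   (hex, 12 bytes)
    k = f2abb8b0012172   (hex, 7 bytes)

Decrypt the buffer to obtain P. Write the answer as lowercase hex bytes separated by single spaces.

The 7-byte key repeats, so the effective keystream is f2 ab b8 b0 01 21 72 f2 ab b8 b0 01.
byte 0: 10001110 ⊕ 11110010 = 01111100
byte 1: 10111001 ⊕ 10101011 = 00010010
byte 2: 10011010 ⊕ 10111000 = 00100010
byte 3: 11000111 ⊕ 10110000 = 01110111
byte 4: 11111010 ⊕ 00000001 = 11111011
byte 5: 00110001 ⊕ 00100001 = 00010000
byte 6: 10110100 ⊕ 01110010 = 11000110
byte 7: 00111001 ⊕ 11110010 = 11001011
byte 8: 00011110 ⊕ 10101011 = 10110101
byte 9: 10000010 ⊕ 10111000 = 00111010
byte 10: 11011010 ⊕ 10110000 = 01101010
byte 11: 10000111 ⊕ 00000001 = 10000110

7c 12 22 77 fb 10 c6 cb b5 3a 6a 86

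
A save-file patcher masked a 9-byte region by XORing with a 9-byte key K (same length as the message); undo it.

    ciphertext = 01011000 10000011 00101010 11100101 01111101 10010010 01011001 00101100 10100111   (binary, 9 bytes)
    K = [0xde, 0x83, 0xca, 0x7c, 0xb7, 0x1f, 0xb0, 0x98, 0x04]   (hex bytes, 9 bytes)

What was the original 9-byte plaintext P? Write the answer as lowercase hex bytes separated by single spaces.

XOR is its own inverse, so applying the key byte-wise gives the result directly.
 88 xor 222 = 134
131 xor 131 =   0
 42 xor 202 = 224
229 xor 124 = 153
125 xor 183 = 202
146 xor  31 = 141
 89 xor 176 = 233
 44 xor 152 = 180
167 xor   4 = 163

86 00 e0 99 ca 8d e9 b4 a3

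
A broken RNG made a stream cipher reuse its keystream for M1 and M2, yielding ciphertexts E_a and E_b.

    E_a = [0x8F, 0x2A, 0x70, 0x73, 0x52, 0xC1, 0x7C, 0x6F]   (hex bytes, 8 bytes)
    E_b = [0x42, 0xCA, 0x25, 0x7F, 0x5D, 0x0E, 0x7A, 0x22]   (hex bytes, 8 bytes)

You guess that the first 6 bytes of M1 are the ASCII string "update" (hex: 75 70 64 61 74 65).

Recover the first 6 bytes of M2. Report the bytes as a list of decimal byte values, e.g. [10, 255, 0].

First, E_a ⊕ E_b = (M1 ⊕ K) ⊕ (M2 ⊕ K) = M1 ⊕ M2, so the key drops out. Then M2 = (M1 ⊕ M2) ⊕ M1 over the first 6 bytes.
byte 0: (8f XOR 42) XOR 75 = cd XOR 75 = b8
byte 1: (2a XOR ca) XOR 70 = e0 XOR 70 = 90
byte 2: (70 XOR 25) XOR 64 = 55 XOR 64 = 31
byte 3: (73 XOR 7f) XOR 61 = 0c XOR 61 = 6d
byte 4: (52 XOR 5d) XOR 74 = 0f XOR 74 = 7b
byte 5: (c1 XOR 0e) XOR 65 = cf XOR 65 = aa

[184, 144, 49, 109, 123, 170]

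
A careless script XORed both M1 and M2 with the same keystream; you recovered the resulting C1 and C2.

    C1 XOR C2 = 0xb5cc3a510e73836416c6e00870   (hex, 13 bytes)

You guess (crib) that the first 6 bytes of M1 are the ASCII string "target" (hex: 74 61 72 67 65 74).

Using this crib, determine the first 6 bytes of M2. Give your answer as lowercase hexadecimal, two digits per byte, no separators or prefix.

c1ad48366b07

Since C1 ⊕ C2 = M1 ⊕ M2, XORing with the guessed M1 bytes yields the corresponding M2 bytes: M2 = (C1 ⊕ C2) ⊕ M1.
b5 ^ 74 = c1
cc ^ 61 = ad
3a ^ 72 = 48
51 ^ 67 = 36
0e ^ 65 = 6b
73 ^ 74 = 07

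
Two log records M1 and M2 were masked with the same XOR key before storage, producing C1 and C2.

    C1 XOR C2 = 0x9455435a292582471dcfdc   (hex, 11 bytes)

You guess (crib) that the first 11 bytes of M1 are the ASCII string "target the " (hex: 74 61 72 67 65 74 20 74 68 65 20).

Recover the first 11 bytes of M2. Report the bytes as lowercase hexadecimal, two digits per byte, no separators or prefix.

Since C1 ⊕ C2 = M1 ⊕ M2, XORing with the guessed M1 bytes yields the corresponding M2 bytes: M2 = (C1 ⊕ C2) ⊕ M1.
10010100 ^ 01110100 = 11100000
01010101 ^ 01100001 = 00110100
01000011 ^ 01110010 = 00110001
01011010 ^ 01100111 = 00111101
00101001 ^ 01100101 = 01001100
00100101 ^ 01110100 = 01010001
10000010 ^ 00100000 = 10100010
01000111 ^ 01110100 = 00110011
00011101 ^ 01101000 = 01110101
11001111 ^ 01100101 = 10101010
11011100 ^ 00100000 = 11111100

e034313d4c51a23375aafc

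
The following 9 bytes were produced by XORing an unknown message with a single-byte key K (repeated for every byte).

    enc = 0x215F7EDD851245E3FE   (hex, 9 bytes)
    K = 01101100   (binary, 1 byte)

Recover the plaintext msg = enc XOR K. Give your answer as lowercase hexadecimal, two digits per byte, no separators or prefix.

The 1-byte key repeats, so the effective keystream is 6c 6c 6c 6c 6c 6c 6c 6c 6c.
byte 0:  33 XOR 108 =  77
byte 1:  95 XOR 108 =  51
byte 2: 126 XOR 108 =  18
byte 3: 221 XOR 108 = 177
byte 4: 133 XOR 108 = 233
byte 5:  18 XOR 108 = 126
byte 6:  69 XOR 108 =  41
byte 7: 227 XOR 108 = 143
byte 8: 254 XOR 108 = 146

4d3312b1e97e298f92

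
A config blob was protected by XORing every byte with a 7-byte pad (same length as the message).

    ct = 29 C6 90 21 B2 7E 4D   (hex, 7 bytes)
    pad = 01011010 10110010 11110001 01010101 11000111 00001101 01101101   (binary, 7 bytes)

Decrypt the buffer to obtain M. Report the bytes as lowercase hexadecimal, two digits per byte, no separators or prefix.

XOR is its own inverse, so applying the key byte-wise gives the result directly.
byte 0: 29 xor 5a = 73
byte 1: c6 xor b2 = 74
byte 2: 90 xor f1 = 61
byte 3: 21 xor 55 = 74
byte 4: b2 xor c7 = 75
byte 5: 7e xor 0d = 73
byte 6: 4d xor 6d = 20

73746174757320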